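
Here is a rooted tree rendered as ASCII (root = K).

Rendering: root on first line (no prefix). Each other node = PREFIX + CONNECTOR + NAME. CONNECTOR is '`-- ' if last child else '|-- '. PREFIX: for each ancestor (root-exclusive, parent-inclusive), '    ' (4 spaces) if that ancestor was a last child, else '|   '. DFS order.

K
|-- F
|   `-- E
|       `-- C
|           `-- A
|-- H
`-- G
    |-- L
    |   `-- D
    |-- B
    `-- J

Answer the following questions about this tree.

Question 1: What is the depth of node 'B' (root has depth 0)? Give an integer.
Answer: 2

Derivation:
Path from root to B: K -> G -> B
Depth = number of edges = 2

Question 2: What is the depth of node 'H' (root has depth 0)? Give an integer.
Answer: 1

Derivation:
Path from root to H: K -> H
Depth = number of edges = 1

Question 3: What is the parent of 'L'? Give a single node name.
Scan adjacency: L appears as child of G

Answer: G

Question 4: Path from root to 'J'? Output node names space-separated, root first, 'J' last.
Walk down from root: K -> G -> J

Answer: K G J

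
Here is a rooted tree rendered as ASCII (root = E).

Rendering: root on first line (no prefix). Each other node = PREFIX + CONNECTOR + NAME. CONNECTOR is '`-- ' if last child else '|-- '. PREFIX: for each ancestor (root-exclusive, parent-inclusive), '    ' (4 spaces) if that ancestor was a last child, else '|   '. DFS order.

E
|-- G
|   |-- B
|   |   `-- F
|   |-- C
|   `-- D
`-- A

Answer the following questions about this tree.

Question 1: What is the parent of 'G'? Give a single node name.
Answer: E

Derivation:
Scan adjacency: G appears as child of E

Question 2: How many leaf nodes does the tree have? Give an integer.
Answer: 4

Derivation:
Leaves (nodes with no children): A, C, D, F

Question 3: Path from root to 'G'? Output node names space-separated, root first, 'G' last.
Walk down from root: E -> G

Answer: E G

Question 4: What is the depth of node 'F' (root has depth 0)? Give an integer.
Path from root to F: E -> G -> B -> F
Depth = number of edges = 3

Answer: 3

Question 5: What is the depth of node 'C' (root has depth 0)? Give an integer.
Path from root to C: E -> G -> C
Depth = number of edges = 2

Answer: 2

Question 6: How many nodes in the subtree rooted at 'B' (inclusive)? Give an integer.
Answer: 2

Derivation:
Subtree rooted at B contains: B, F
Count = 2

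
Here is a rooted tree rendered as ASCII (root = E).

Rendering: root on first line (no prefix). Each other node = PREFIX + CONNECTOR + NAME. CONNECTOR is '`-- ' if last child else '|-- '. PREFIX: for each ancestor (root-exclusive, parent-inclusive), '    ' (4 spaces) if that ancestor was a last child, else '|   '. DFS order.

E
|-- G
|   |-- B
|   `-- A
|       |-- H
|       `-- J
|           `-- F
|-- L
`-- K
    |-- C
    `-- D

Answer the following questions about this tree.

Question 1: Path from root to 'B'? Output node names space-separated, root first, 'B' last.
Walk down from root: E -> G -> B

Answer: E G B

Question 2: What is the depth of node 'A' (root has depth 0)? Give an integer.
Path from root to A: E -> G -> A
Depth = number of edges = 2

Answer: 2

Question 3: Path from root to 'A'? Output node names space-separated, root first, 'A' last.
Walk down from root: E -> G -> A

Answer: E G A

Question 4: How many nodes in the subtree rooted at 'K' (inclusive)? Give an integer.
Answer: 3

Derivation:
Subtree rooted at K contains: C, D, K
Count = 3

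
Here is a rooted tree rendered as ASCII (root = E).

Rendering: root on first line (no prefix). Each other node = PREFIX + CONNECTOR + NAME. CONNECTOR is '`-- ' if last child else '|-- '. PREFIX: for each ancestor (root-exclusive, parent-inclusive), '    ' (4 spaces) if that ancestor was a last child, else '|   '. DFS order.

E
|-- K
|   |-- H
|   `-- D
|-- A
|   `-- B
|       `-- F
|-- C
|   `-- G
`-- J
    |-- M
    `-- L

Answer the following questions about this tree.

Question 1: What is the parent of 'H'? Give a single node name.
Scan adjacency: H appears as child of K

Answer: K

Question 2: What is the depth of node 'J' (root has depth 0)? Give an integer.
Answer: 1

Derivation:
Path from root to J: E -> J
Depth = number of edges = 1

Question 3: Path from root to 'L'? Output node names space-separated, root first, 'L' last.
Walk down from root: E -> J -> L

Answer: E J L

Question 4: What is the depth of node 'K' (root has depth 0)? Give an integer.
Answer: 1

Derivation:
Path from root to K: E -> K
Depth = number of edges = 1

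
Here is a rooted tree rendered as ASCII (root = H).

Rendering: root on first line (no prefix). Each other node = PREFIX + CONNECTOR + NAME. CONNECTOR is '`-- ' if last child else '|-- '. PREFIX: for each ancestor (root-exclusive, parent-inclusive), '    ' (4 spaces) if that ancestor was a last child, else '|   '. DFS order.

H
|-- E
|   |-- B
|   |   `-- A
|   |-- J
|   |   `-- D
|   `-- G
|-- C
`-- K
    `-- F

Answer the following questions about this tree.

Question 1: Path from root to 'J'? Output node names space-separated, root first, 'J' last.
Walk down from root: H -> E -> J

Answer: H E J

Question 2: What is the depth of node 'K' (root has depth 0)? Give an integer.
Path from root to K: H -> K
Depth = number of edges = 1

Answer: 1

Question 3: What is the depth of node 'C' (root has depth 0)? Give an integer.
Path from root to C: H -> C
Depth = number of edges = 1

Answer: 1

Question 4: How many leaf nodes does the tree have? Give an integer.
Answer: 5

Derivation:
Leaves (nodes with no children): A, C, D, F, G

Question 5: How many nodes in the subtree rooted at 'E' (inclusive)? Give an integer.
Answer: 6

Derivation:
Subtree rooted at E contains: A, B, D, E, G, J
Count = 6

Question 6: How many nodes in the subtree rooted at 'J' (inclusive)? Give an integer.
Answer: 2

Derivation:
Subtree rooted at J contains: D, J
Count = 2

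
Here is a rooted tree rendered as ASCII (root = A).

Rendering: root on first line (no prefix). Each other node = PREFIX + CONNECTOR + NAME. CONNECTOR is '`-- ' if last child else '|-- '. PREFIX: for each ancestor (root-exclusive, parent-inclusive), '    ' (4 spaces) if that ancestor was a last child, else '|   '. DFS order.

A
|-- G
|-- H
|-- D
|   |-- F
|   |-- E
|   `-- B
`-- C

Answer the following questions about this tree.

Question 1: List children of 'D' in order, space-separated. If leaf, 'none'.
Answer: F E B

Derivation:
Node D's children (from adjacency): F, E, B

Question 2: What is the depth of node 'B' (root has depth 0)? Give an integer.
Answer: 2

Derivation:
Path from root to B: A -> D -> B
Depth = number of edges = 2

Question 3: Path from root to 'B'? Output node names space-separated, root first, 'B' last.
Walk down from root: A -> D -> B

Answer: A D B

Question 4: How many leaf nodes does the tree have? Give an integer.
Answer: 6

Derivation:
Leaves (nodes with no children): B, C, E, F, G, H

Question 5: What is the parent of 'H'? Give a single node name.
Scan adjacency: H appears as child of A

Answer: A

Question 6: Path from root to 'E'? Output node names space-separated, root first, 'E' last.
Answer: A D E

Derivation:
Walk down from root: A -> D -> E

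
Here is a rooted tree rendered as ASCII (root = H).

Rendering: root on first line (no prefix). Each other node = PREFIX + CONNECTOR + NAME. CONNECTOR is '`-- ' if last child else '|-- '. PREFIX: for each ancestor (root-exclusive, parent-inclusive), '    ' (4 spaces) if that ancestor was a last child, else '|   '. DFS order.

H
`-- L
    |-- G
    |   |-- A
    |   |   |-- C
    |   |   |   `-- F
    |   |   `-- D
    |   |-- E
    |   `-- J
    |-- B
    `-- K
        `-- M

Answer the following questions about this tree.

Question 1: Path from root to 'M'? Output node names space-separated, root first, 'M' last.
Walk down from root: H -> L -> K -> M

Answer: H L K M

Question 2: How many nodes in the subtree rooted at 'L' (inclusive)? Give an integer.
Answer: 11

Derivation:
Subtree rooted at L contains: A, B, C, D, E, F, G, J, K, L, M
Count = 11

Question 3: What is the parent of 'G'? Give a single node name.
Scan adjacency: G appears as child of L

Answer: L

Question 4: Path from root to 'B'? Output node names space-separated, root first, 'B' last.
Walk down from root: H -> L -> B

Answer: H L B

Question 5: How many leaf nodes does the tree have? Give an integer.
Answer: 6

Derivation:
Leaves (nodes with no children): B, D, E, F, J, M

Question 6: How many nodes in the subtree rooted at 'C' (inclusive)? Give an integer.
Answer: 2

Derivation:
Subtree rooted at C contains: C, F
Count = 2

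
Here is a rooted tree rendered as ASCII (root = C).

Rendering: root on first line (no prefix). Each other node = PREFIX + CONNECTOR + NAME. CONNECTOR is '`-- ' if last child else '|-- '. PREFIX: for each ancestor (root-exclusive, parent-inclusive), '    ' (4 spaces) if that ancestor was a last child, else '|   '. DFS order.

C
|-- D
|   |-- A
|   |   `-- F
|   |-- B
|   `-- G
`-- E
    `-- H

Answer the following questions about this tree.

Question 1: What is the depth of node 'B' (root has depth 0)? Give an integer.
Answer: 2

Derivation:
Path from root to B: C -> D -> B
Depth = number of edges = 2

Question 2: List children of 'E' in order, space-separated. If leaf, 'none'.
Answer: H

Derivation:
Node E's children (from adjacency): H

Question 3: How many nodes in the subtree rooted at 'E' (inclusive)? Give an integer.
Subtree rooted at E contains: E, H
Count = 2

Answer: 2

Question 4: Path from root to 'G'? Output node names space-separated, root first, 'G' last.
Answer: C D G

Derivation:
Walk down from root: C -> D -> G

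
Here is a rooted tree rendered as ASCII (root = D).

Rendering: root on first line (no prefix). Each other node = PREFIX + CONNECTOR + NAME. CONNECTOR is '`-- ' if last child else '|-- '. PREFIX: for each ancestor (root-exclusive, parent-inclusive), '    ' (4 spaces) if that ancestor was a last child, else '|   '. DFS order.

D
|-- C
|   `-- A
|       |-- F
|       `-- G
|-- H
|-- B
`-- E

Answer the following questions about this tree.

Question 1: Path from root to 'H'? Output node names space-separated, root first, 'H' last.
Answer: D H

Derivation:
Walk down from root: D -> H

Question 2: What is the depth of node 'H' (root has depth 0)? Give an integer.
Answer: 1

Derivation:
Path from root to H: D -> H
Depth = number of edges = 1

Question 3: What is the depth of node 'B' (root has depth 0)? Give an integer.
Answer: 1

Derivation:
Path from root to B: D -> B
Depth = number of edges = 1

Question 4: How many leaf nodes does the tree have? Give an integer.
Leaves (nodes with no children): B, E, F, G, H

Answer: 5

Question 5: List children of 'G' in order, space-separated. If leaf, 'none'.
Node G's children (from adjacency): (leaf)

Answer: none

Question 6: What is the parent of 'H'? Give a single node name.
Scan adjacency: H appears as child of D

Answer: D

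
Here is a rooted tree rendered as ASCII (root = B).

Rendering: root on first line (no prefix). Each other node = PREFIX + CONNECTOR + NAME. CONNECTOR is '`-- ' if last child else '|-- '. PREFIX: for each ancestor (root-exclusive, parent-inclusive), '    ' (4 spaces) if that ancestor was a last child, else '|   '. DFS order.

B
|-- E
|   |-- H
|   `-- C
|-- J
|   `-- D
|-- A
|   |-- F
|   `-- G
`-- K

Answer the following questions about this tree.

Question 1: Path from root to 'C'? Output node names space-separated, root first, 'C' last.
Walk down from root: B -> E -> C

Answer: B E C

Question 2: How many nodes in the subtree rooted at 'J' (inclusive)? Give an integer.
Subtree rooted at J contains: D, J
Count = 2

Answer: 2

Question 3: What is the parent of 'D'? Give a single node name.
Scan adjacency: D appears as child of J

Answer: J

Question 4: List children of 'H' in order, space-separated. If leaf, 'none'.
Answer: none

Derivation:
Node H's children (from adjacency): (leaf)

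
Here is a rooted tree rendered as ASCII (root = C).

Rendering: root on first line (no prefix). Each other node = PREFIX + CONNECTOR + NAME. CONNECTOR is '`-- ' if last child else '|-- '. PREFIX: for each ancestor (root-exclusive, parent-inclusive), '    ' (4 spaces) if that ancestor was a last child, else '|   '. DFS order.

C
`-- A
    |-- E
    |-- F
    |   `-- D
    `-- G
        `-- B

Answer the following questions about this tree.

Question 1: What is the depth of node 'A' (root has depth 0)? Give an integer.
Path from root to A: C -> A
Depth = number of edges = 1

Answer: 1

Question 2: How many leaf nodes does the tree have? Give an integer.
Answer: 3

Derivation:
Leaves (nodes with no children): B, D, E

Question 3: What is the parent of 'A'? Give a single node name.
Answer: C

Derivation:
Scan adjacency: A appears as child of C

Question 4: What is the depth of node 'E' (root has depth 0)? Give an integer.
Answer: 2

Derivation:
Path from root to E: C -> A -> E
Depth = number of edges = 2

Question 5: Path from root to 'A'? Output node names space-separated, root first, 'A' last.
Answer: C A

Derivation:
Walk down from root: C -> A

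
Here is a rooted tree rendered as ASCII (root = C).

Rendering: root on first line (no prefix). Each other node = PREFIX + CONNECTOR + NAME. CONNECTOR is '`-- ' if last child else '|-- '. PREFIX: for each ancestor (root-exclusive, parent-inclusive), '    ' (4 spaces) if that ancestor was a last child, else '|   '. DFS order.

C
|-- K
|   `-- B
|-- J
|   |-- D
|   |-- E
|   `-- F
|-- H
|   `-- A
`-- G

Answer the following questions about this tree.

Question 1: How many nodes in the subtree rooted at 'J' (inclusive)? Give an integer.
Subtree rooted at J contains: D, E, F, J
Count = 4

Answer: 4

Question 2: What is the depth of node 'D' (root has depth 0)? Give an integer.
Path from root to D: C -> J -> D
Depth = number of edges = 2

Answer: 2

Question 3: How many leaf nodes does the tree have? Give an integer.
Answer: 6

Derivation:
Leaves (nodes with no children): A, B, D, E, F, G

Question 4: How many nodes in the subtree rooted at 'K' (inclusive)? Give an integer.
Answer: 2

Derivation:
Subtree rooted at K contains: B, K
Count = 2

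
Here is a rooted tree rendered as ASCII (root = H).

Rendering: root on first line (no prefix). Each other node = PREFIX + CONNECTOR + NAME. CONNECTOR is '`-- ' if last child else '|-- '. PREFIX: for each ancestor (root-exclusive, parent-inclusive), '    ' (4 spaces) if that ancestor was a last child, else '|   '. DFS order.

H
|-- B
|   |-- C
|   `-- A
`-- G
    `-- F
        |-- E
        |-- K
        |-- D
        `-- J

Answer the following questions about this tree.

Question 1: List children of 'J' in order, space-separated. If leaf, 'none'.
Answer: none

Derivation:
Node J's children (from adjacency): (leaf)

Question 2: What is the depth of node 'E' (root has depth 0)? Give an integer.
Answer: 3

Derivation:
Path from root to E: H -> G -> F -> E
Depth = number of edges = 3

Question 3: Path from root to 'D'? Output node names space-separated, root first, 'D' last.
Answer: H G F D

Derivation:
Walk down from root: H -> G -> F -> D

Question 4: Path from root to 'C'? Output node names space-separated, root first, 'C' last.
Answer: H B C

Derivation:
Walk down from root: H -> B -> C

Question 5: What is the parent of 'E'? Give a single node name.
Scan adjacency: E appears as child of F

Answer: F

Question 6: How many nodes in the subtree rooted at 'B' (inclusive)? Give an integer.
Answer: 3

Derivation:
Subtree rooted at B contains: A, B, C
Count = 3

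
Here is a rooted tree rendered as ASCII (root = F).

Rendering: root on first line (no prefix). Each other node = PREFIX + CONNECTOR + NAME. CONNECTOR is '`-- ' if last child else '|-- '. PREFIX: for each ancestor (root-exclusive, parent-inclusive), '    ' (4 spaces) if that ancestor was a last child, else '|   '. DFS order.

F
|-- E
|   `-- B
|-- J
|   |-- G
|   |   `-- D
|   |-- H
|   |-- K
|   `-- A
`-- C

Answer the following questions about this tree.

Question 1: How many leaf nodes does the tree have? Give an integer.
Answer: 6

Derivation:
Leaves (nodes with no children): A, B, C, D, H, K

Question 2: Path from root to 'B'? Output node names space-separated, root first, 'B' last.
Walk down from root: F -> E -> B

Answer: F E B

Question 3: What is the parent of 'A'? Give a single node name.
Answer: J

Derivation:
Scan adjacency: A appears as child of J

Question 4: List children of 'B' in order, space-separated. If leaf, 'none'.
Answer: none

Derivation:
Node B's children (from adjacency): (leaf)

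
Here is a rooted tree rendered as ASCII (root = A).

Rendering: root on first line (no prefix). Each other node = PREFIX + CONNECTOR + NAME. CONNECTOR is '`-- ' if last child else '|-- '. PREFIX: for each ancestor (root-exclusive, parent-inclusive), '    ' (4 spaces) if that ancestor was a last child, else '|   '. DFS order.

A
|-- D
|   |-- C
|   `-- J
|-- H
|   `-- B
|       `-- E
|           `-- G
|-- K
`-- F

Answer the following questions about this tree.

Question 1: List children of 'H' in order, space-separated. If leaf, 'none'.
Node H's children (from adjacency): B

Answer: B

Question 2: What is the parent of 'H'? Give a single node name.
Scan adjacency: H appears as child of A

Answer: A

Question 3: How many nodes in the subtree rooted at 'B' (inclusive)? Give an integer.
Answer: 3

Derivation:
Subtree rooted at B contains: B, E, G
Count = 3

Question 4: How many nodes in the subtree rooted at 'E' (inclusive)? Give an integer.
Answer: 2

Derivation:
Subtree rooted at E contains: E, G
Count = 2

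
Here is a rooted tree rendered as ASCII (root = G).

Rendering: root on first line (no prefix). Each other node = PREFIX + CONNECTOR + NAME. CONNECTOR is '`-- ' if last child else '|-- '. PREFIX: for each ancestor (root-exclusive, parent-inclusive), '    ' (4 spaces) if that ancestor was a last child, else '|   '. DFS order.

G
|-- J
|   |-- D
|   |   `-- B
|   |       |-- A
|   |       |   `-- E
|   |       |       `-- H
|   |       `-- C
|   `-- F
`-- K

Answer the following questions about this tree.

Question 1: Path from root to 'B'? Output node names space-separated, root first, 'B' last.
Answer: G J D B

Derivation:
Walk down from root: G -> J -> D -> B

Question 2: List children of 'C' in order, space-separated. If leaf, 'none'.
Node C's children (from adjacency): (leaf)

Answer: none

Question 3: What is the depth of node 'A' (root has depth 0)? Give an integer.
Path from root to A: G -> J -> D -> B -> A
Depth = number of edges = 4

Answer: 4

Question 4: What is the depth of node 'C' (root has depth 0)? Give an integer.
Path from root to C: G -> J -> D -> B -> C
Depth = number of edges = 4

Answer: 4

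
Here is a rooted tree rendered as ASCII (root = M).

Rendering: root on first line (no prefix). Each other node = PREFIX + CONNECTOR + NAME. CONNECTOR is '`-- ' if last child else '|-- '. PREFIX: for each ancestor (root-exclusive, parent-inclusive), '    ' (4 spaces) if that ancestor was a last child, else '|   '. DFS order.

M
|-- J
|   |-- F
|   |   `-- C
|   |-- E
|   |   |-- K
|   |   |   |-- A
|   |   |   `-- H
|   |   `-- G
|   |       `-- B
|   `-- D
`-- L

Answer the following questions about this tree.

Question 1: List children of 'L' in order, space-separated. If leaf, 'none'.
Node L's children (from adjacency): (leaf)

Answer: none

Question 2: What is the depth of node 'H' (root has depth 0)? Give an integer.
Answer: 4

Derivation:
Path from root to H: M -> J -> E -> K -> H
Depth = number of edges = 4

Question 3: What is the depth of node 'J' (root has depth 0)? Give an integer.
Path from root to J: M -> J
Depth = number of edges = 1

Answer: 1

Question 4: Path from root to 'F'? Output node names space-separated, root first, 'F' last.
Walk down from root: M -> J -> F

Answer: M J F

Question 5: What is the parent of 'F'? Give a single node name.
Scan adjacency: F appears as child of J

Answer: J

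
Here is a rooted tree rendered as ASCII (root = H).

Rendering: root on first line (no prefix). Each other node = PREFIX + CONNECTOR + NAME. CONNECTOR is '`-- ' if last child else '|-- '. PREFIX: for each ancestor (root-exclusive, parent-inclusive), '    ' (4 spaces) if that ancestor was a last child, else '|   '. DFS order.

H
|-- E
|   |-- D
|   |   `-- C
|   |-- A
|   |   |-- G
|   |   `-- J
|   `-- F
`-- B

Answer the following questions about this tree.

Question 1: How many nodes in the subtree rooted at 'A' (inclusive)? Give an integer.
Subtree rooted at A contains: A, G, J
Count = 3

Answer: 3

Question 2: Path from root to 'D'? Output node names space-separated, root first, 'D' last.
Answer: H E D

Derivation:
Walk down from root: H -> E -> D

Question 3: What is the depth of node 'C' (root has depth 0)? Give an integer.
Answer: 3

Derivation:
Path from root to C: H -> E -> D -> C
Depth = number of edges = 3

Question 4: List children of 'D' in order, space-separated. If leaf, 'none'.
Node D's children (from adjacency): C

Answer: C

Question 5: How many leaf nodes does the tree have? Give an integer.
Answer: 5

Derivation:
Leaves (nodes with no children): B, C, F, G, J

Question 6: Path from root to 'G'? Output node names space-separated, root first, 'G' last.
Answer: H E A G

Derivation:
Walk down from root: H -> E -> A -> G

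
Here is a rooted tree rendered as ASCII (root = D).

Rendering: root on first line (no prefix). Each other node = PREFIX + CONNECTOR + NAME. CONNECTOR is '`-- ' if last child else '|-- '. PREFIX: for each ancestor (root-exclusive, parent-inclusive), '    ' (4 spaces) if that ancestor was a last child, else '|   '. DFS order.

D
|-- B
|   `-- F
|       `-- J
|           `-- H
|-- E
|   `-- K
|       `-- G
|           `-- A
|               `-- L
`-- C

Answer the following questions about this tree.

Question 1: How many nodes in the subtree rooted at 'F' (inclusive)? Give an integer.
Answer: 3

Derivation:
Subtree rooted at F contains: F, H, J
Count = 3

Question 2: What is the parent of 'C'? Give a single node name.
Scan adjacency: C appears as child of D

Answer: D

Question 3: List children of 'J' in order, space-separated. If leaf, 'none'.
Node J's children (from adjacency): H

Answer: H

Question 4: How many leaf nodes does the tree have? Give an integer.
Leaves (nodes with no children): C, H, L

Answer: 3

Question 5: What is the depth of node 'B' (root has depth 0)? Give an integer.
Answer: 1

Derivation:
Path from root to B: D -> B
Depth = number of edges = 1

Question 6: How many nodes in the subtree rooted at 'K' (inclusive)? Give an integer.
Answer: 4

Derivation:
Subtree rooted at K contains: A, G, K, L
Count = 4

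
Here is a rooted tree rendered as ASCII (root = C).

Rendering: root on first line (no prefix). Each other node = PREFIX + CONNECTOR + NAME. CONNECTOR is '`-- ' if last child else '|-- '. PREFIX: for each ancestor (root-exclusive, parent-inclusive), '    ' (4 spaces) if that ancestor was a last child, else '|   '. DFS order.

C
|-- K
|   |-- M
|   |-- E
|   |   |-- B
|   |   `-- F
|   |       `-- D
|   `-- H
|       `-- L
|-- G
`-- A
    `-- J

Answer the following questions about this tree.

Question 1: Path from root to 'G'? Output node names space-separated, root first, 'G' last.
Answer: C G

Derivation:
Walk down from root: C -> G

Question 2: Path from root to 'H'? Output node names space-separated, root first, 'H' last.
Answer: C K H

Derivation:
Walk down from root: C -> K -> H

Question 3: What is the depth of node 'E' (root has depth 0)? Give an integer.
Answer: 2

Derivation:
Path from root to E: C -> K -> E
Depth = number of edges = 2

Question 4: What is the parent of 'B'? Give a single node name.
Answer: E

Derivation:
Scan adjacency: B appears as child of E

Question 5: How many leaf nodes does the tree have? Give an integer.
Leaves (nodes with no children): B, D, G, J, L, M

Answer: 6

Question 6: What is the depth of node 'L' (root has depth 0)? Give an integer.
Answer: 3

Derivation:
Path from root to L: C -> K -> H -> L
Depth = number of edges = 3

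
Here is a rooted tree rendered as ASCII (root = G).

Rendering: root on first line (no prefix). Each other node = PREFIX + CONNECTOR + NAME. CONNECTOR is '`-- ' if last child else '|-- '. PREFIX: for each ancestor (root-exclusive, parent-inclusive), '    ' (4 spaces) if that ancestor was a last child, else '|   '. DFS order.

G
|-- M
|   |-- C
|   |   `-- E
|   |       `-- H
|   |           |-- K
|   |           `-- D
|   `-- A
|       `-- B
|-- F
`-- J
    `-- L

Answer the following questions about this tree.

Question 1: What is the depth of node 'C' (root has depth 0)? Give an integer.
Path from root to C: G -> M -> C
Depth = number of edges = 2

Answer: 2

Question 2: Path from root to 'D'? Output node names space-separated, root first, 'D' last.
Answer: G M C E H D

Derivation:
Walk down from root: G -> M -> C -> E -> H -> D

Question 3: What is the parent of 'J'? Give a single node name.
Scan adjacency: J appears as child of G

Answer: G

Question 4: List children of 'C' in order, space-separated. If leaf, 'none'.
Answer: E

Derivation:
Node C's children (from adjacency): E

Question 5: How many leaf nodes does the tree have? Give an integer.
Answer: 5

Derivation:
Leaves (nodes with no children): B, D, F, K, L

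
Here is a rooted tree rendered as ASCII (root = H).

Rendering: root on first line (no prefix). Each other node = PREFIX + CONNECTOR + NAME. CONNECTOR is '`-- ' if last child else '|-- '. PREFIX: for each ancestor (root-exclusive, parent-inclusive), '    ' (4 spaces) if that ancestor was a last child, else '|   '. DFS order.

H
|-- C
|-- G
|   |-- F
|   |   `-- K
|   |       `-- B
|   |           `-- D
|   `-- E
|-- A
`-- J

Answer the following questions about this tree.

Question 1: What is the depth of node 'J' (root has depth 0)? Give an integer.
Answer: 1

Derivation:
Path from root to J: H -> J
Depth = number of edges = 1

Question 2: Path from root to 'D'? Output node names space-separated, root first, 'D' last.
Answer: H G F K B D

Derivation:
Walk down from root: H -> G -> F -> K -> B -> D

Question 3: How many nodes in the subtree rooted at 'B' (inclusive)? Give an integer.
Answer: 2

Derivation:
Subtree rooted at B contains: B, D
Count = 2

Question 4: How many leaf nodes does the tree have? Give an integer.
Leaves (nodes with no children): A, C, D, E, J

Answer: 5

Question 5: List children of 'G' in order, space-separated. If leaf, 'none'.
Answer: F E

Derivation:
Node G's children (from adjacency): F, E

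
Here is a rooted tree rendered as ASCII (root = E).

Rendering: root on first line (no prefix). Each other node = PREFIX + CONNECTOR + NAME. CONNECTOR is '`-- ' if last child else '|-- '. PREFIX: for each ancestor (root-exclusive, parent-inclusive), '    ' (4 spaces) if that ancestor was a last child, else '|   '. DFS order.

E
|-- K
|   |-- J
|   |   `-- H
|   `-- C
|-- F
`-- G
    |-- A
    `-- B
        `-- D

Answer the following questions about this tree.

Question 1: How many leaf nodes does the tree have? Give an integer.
Leaves (nodes with no children): A, C, D, F, H

Answer: 5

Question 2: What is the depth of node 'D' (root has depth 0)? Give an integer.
Answer: 3

Derivation:
Path from root to D: E -> G -> B -> D
Depth = number of edges = 3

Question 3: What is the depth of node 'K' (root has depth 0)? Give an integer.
Path from root to K: E -> K
Depth = number of edges = 1

Answer: 1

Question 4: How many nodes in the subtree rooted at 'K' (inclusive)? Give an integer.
Subtree rooted at K contains: C, H, J, K
Count = 4

Answer: 4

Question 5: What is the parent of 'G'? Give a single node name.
Scan adjacency: G appears as child of E

Answer: E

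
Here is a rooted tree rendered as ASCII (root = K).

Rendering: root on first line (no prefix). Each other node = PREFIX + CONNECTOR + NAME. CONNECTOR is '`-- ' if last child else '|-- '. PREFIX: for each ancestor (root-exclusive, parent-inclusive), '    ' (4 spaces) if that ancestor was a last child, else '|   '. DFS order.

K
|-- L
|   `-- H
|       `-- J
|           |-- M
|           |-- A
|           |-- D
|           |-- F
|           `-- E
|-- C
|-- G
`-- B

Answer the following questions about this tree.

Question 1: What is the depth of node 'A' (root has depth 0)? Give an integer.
Path from root to A: K -> L -> H -> J -> A
Depth = number of edges = 4

Answer: 4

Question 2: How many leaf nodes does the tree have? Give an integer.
Answer: 8

Derivation:
Leaves (nodes with no children): A, B, C, D, E, F, G, M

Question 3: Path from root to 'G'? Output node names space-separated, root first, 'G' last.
Answer: K G

Derivation:
Walk down from root: K -> G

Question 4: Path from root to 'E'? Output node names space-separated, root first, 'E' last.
Answer: K L H J E

Derivation:
Walk down from root: K -> L -> H -> J -> E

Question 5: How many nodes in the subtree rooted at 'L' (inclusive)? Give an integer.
Subtree rooted at L contains: A, D, E, F, H, J, L, M
Count = 8

Answer: 8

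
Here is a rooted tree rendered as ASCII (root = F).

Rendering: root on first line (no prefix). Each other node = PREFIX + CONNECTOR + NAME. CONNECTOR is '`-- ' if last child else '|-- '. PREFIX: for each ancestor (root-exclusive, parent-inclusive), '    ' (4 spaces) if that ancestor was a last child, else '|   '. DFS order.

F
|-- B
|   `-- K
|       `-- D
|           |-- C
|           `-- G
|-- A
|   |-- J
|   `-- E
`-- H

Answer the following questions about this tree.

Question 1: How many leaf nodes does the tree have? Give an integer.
Leaves (nodes with no children): C, E, G, H, J

Answer: 5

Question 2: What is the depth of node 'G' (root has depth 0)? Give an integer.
Answer: 4

Derivation:
Path from root to G: F -> B -> K -> D -> G
Depth = number of edges = 4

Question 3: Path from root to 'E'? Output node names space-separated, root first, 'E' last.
Answer: F A E

Derivation:
Walk down from root: F -> A -> E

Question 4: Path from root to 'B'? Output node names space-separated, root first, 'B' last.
Walk down from root: F -> B

Answer: F B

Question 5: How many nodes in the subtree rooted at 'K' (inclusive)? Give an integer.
Answer: 4

Derivation:
Subtree rooted at K contains: C, D, G, K
Count = 4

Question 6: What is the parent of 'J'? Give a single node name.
Answer: A

Derivation:
Scan adjacency: J appears as child of A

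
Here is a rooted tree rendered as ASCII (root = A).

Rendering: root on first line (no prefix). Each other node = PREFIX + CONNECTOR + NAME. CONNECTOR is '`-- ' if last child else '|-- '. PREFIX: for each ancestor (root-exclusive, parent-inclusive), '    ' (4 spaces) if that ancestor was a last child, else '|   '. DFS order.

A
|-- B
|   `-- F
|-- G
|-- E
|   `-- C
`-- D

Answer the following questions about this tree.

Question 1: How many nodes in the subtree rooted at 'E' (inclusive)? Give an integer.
Subtree rooted at E contains: C, E
Count = 2

Answer: 2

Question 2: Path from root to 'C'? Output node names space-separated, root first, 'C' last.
Answer: A E C

Derivation:
Walk down from root: A -> E -> C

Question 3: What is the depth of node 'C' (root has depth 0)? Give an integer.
Answer: 2

Derivation:
Path from root to C: A -> E -> C
Depth = number of edges = 2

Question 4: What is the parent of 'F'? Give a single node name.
Scan adjacency: F appears as child of B

Answer: B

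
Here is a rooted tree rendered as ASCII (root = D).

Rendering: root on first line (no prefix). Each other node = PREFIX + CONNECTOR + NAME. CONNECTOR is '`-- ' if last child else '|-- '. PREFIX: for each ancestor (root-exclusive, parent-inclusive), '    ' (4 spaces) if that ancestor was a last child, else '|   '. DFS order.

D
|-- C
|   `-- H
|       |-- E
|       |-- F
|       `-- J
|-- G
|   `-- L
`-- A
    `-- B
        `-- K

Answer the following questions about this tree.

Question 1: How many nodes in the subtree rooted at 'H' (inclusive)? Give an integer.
Subtree rooted at H contains: E, F, H, J
Count = 4

Answer: 4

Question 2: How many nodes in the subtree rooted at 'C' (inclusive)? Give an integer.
Subtree rooted at C contains: C, E, F, H, J
Count = 5

Answer: 5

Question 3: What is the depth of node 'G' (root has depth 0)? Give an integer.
Path from root to G: D -> G
Depth = number of edges = 1

Answer: 1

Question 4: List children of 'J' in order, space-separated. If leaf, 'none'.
Answer: none

Derivation:
Node J's children (from adjacency): (leaf)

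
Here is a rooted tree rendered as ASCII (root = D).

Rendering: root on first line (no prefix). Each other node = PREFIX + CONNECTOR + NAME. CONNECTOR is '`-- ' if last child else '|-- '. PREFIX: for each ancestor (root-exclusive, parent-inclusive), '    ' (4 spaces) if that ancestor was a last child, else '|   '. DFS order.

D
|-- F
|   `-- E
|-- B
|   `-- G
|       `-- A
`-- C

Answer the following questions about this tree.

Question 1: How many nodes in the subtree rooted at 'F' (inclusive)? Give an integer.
Answer: 2

Derivation:
Subtree rooted at F contains: E, F
Count = 2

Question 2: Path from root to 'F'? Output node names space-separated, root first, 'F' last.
Walk down from root: D -> F

Answer: D F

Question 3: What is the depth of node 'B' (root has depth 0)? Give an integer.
Answer: 1

Derivation:
Path from root to B: D -> B
Depth = number of edges = 1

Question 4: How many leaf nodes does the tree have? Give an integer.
Answer: 3

Derivation:
Leaves (nodes with no children): A, C, E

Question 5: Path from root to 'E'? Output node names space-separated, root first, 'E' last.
Answer: D F E

Derivation:
Walk down from root: D -> F -> E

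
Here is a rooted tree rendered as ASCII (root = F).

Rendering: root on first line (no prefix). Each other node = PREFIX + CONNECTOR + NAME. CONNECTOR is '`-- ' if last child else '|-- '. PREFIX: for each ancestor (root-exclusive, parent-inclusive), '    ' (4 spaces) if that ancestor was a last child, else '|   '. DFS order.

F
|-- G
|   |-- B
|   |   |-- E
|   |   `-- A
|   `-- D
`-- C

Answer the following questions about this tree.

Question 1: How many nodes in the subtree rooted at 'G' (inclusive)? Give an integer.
Answer: 5

Derivation:
Subtree rooted at G contains: A, B, D, E, G
Count = 5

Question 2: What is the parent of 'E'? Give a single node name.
Scan adjacency: E appears as child of B

Answer: B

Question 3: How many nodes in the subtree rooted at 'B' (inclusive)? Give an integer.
Answer: 3

Derivation:
Subtree rooted at B contains: A, B, E
Count = 3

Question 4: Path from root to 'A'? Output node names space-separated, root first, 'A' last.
Walk down from root: F -> G -> B -> A

Answer: F G B A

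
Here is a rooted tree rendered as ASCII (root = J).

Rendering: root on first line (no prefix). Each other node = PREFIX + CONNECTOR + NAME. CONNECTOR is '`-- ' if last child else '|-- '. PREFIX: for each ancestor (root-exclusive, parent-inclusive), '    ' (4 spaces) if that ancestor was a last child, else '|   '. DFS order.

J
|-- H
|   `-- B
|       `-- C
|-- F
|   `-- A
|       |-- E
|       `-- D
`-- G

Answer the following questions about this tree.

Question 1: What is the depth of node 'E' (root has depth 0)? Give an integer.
Path from root to E: J -> F -> A -> E
Depth = number of edges = 3

Answer: 3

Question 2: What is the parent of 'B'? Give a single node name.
Scan adjacency: B appears as child of H

Answer: H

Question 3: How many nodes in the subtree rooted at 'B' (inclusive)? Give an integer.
Answer: 2

Derivation:
Subtree rooted at B contains: B, C
Count = 2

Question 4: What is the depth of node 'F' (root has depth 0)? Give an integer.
Answer: 1

Derivation:
Path from root to F: J -> F
Depth = number of edges = 1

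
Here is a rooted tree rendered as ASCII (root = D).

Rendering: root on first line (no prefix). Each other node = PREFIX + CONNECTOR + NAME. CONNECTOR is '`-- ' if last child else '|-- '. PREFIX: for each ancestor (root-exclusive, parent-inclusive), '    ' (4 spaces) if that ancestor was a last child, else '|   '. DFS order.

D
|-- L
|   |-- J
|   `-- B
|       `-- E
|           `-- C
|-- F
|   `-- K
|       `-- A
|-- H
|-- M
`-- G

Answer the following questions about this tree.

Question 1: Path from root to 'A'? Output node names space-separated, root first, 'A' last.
Walk down from root: D -> F -> K -> A

Answer: D F K A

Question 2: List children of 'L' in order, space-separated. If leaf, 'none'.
Node L's children (from adjacency): J, B

Answer: J B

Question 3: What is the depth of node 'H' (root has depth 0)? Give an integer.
Path from root to H: D -> H
Depth = number of edges = 1

Answer: 1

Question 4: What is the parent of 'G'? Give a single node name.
Answer: D

Derivation:
Scan adjacency: G appears as child of D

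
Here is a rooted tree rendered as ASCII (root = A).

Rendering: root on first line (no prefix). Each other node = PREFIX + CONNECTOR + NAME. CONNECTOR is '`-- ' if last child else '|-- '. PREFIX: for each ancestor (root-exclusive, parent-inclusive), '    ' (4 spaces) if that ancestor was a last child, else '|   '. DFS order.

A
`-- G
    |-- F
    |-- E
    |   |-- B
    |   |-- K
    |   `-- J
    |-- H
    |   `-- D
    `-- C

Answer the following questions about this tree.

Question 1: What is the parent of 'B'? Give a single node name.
Answer: E

Derivation:
Scan adjacency: B appears as child of E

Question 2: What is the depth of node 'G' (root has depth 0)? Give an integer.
Path from root to G: A -> G
Depth = number of edges = 1

Answer: 1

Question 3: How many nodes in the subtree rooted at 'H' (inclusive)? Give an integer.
Subtree rooted at H contains: D, H
Count = 2

Answer: 2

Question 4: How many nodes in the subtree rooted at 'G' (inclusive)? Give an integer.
Answer: 9

Derivation:
Subtree rooted at G contains: B, C, D, E, F, G, H, J, K
Count = 9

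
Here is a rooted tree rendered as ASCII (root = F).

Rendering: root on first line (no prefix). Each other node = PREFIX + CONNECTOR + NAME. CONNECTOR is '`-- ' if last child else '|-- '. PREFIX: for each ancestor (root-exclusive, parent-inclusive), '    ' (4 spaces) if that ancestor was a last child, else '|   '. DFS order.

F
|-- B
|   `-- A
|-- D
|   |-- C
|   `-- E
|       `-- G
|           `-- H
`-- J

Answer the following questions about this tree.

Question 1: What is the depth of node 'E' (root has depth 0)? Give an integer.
Path from root to E: F -> D -> E
Depth = number of edges = 2

Answer: 2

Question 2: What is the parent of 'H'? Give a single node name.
Answer: G

Derivation:
Scan adjacency: H appears as child of G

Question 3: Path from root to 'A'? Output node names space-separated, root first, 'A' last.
Answer: F B A

Derivation:
Walk down from root: F -> B -> A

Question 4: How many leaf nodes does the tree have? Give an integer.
Answer: 4

Derivation:
Leaves (nodes with no children): A, C, H, J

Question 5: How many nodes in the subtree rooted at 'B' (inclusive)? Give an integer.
Answer: 2

Derivation:
Subtree rooted at B contains: A, B
Count = 2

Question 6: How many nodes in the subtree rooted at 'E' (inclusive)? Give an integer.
Answer: 3

Derivation:
Subtree rooted at E contains: E, G, H
Count = 3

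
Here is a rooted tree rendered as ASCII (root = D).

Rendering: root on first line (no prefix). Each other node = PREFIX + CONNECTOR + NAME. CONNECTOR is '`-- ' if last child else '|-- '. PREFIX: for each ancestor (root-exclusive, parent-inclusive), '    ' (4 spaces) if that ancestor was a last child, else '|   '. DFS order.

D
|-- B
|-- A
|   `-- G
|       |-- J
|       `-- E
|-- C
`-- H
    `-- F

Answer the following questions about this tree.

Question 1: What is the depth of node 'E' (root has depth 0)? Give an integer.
Path from root to E: D -> A -> G -> E
Depth = number of edges = 3

Answer: 3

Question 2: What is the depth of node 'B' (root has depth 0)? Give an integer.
Answer: 1

Derivation:
Path from root to B: D -> B
Depth = number of edges = 1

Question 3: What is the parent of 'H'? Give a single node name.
Answer: D

Derivation:
Scan adjacency: H appears as child of D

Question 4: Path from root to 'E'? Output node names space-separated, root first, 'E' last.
Walk down from root: D -> A -> G -> E

Answer: D A G E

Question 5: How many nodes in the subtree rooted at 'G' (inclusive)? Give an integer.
Subtree rooted at G contains: E, G, J
Count = 3

Answer: 3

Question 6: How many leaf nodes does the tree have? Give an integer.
Leaves (nodes with no children): B, C, E, F, J

Answer: 5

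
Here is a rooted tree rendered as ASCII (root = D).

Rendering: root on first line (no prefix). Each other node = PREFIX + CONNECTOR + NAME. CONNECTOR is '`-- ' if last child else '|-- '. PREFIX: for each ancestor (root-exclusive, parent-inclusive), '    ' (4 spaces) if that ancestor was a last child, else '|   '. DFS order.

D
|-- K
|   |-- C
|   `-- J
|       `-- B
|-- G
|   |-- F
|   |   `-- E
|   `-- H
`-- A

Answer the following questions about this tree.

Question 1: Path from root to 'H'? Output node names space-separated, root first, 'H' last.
Answer: D G H

Derivation:
Walk down from root: D -> G -> H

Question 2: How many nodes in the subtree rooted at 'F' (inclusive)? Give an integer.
Answer: 2

Derivation:
Subtree rooted at F contains: E, F
Count = 2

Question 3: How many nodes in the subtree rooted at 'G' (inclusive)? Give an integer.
Answer: 4

Derivation:
Subtree rooted at G contains: E, F, G, H
Count = 4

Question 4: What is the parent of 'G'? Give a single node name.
Scan adjacency: G appears as child of D

Answer: D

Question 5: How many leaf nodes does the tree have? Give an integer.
Leaves (nodes with no children): A, B, C, E, H

Answer: 5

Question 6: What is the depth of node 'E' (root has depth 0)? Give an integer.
Path from root to E: D -> G -> F -> E
Depth = number of edges = 3

Answer: 3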